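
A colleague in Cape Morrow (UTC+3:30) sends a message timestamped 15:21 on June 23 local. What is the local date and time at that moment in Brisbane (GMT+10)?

In UTC: 15:21 − 3:30 = 11:51 on Jun 23.
Brisbane is UTC+10:00: 11:51 + 10:00 = 21:51 on Jun 23.

21:51 on Jun 23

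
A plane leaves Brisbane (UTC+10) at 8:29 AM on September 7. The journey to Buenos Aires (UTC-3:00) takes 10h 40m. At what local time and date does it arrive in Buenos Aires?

Buenos Aires is 13:00 behind Brisbane.
After 10 hours 40 minutes it is 7:09 PM in Brisbane.
Shift by the zone difference: 7:09 PM − 13:00 = 6:09 AM on Sep 7 in Buenos Aires.

6:09 AM on September 7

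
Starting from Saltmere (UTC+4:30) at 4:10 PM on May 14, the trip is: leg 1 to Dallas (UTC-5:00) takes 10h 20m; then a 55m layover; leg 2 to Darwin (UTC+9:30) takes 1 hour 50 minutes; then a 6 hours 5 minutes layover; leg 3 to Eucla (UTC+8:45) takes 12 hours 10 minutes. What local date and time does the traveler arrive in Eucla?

3:45 AM on May 16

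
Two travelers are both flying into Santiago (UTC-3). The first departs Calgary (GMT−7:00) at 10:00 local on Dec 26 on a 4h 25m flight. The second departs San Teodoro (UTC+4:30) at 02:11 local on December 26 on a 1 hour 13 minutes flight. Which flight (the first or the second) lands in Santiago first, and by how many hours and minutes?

the second, by 22 hours 31 minutes

Flight 1 in UTC: 10:00 + 7:00 = 17:00 on Dec 26.
+4 hours and 25 minutes → arrive 21:25 UTC on Dec 26.
Flight 2 in UTC: 02:11 − 4:30 = 21:41 on Dec 25.
+1 hour 13 minutes → arrive 22:54 UTC on Dec 25.
Flight 2 lands earlier by 22 hours 31 minutes.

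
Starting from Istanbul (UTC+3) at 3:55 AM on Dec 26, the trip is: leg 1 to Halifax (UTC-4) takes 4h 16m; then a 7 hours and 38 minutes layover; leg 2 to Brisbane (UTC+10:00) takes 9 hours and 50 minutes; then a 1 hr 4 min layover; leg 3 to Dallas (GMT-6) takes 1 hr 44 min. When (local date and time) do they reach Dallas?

7:27 PM on December 26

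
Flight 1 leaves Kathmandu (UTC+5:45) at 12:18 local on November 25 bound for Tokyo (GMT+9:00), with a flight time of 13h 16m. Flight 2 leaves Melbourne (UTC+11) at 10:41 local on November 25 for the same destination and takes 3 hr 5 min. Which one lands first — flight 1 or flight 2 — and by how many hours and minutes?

the second, by 17 hours 3 minutes

Flight 1 in UTC: 12:18 − 5:45 = 06:33 on Nov 25.
+13 hours 16 minutes → arrive 19:49 UTC on Nov 25.
Flight 2 in UTC: 10:41 − 11:00 = 23:41 on Nov 24.
+3 hours and 5 minutes → arrive 02:46 UTC on Nov 25.
Flight 2 lands earlier by 17 hours 3 minutes.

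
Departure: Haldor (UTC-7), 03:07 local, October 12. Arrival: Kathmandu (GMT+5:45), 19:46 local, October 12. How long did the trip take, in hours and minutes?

Departure in UTC: 03:07 + 7:00 = 10:07 on Oct 12.
Arrival in UTC: 19:46 − 5:45 = 14:01 on Oct 12.
Elapsed = 14:01 − 10:07 = 3 hours 54 minutes.

3 hours 54 minutes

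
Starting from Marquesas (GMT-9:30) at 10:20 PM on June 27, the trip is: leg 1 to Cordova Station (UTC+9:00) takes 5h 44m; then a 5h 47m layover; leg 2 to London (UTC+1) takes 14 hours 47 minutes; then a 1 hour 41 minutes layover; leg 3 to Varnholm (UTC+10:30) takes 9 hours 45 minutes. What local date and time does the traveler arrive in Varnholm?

8:04 AM on Jun 30

Convert departure to UTC: 10:20 PM + 9:30 = 7:50 AM UTC on Jun 28.
Add 5 hours and 44 minutes leg 1 → 1:34 PM UTC.
Add 5 hours 47 minutes layover in Cordova Station → 7:21 PM UTC.
Add 14 hours 47 minutes leg 2 → 10:08 AM UTC (Jun 29).
Add 1 hour and 41 minutes layover in London → 11:49 AM UTC.
Add 9 hours and 45 minutes leg 3 → 9:34 PM UTC.
Varnholm is UTC+10:30, so local arrival = 9:34 PM + 10:30 = 8:04 AM on Jun 30.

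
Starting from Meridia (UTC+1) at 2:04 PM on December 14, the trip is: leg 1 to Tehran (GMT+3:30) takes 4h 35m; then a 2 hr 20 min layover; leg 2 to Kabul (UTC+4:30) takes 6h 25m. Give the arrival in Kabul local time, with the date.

Convert departure to UTC: 2:04 PM − 1:00 = 1:04 PM UTC on Dec 14.
Add 4 hours and 35 minutes leg 1 → 5:39 PM UTC.
Add 2 hours 20 minutes layover in Tehran → 7:59 PM UTC.
Add 6 hours 25 minutes leg 2 → 2:24 AM UTC (Dec 15).
Kabul is UTC+4:30, so local arrival = 2:24 AM + 4:30 = 6:54 AM on Dec 15.

6:54 AM on December 15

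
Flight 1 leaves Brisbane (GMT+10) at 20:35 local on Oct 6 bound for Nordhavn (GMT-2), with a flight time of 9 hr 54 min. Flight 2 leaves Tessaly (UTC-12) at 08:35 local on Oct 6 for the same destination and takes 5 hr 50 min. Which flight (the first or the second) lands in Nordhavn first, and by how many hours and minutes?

the first, by 5 hours 56 minutes

Flight 1 in UTC: 20:35 − 10:00 = 10:35 on Oct 6.
+9 hours 54 minutes → arrive 20:29 UTC on Oct 6.
Flight 2 in UTC: 08:35 + 12:00 = 20:35 on Oct 6.
+5 hours 50 minutes → arrive 02:25 UTC on Oct 7.
Flight 1 lands earlier by 5 hours 56 minutes.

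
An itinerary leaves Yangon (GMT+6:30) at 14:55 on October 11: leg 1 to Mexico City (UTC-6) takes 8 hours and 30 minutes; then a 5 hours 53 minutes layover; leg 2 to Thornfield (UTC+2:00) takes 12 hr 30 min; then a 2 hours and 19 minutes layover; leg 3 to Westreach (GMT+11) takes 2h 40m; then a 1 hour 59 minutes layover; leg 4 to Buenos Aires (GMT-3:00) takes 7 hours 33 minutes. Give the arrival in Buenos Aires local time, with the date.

Convert departure to UTC: 14:55 − 6:30 = 08:25 UTC on Oct 11.
Add 8 hours and 30 minutes leg 1 → 16:55 UTC.
Add 5 hours 53 minutes layover in Mexico City → 22:48 UTC.
Add 12 hours 30 minutes leg 2 → 11:18 UTC (Oct 12).
Add 2 hours 19 minutes layover in Thornfield → 13:37 UTC.
Add 2 hours 40 minutes leg 3 → 16:17 UTC.
Add 1 hour and 59 minutes layover in Westreach → 18:16 UTC.
Add 7 hours 33 minutes leg 4 → 01:49 UTC (Oct 13).
Buenos Aires is UTC−3:00, so local arrival = 01:49 − 3:00 = 22:49 on Oct 12.

22:49 on October 12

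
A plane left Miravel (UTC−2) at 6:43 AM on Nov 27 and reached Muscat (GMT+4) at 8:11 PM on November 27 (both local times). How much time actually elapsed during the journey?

7 hours 28 minutes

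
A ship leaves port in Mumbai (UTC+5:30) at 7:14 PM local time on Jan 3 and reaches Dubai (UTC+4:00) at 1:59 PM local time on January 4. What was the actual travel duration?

20 hours 15 minutes

Departure in UTC: 7:14 PM − 5:30 = 1:44 PM on Jan 3.
Arrival in UTC: 1:59 PM − 4:00 = 9:59 AM on Jan 4.
Elapsed = 9:59 AM − 1:44 PM (+1 day) = 20 hours 15 minutes.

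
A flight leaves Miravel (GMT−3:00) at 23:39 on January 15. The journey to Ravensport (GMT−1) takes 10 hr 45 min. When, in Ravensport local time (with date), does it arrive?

Ravensport is 2:00 ahead of Miravel.
After 10 hours 45 minutes it is 10:24 (Jan 16) in Miravel.
Shift by the zone difference: 10:24 + 2:00 = 12:24 on Jan 16 in Ravensport.

12:24 on January 16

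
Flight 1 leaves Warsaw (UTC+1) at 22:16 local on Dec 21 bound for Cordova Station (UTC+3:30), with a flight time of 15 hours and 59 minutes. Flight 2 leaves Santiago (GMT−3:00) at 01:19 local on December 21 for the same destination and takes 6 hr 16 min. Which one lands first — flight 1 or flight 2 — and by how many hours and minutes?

Flight 1 in UTC: 22:16 − 1:00 = 21:16 on Dec 21.
+15 hours and 59 minutes → arrive 13:15 UTC on Dec 22.
Flight 2 in UTC: 01:19 + 3:00 = 04:19 on Dec 21.
+6 hours and 16 minutes → arrive 10:35 UTC on Dec 21.
Flight 2 lands earlier by 26 hours 40 minutes.

the second, by 26 hours 40 minutes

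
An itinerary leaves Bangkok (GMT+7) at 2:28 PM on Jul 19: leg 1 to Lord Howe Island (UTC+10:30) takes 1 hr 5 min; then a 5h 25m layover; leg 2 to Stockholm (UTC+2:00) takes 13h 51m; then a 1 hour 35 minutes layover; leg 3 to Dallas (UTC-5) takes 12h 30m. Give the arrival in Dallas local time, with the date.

Convert departure to UTC: 2:28 PM − 7:00 = 7:28 AM UTC on Jul 19.
Add 1 hour 5 minutes leg 1 → 8:33 AM UTC.
Add 5 hours 25 minutes layover in Lord Howe Island → 1:58 PM UTC.
Add 13 hours and 51 minutes leg 2 → 3:49 AM UTC (Jul 20).
Add 1 hour 35 minutes layover in Stockholm → 5:24 AM UTC.
Add 12 hours 30 minutes leg 3 → 5:54 PM UTC.
Dallas is UTC−5:00, so local arrival = 5:54 PM − 5:00 = 12:54 PM on Jul 20.

12:54 PM on Jul 20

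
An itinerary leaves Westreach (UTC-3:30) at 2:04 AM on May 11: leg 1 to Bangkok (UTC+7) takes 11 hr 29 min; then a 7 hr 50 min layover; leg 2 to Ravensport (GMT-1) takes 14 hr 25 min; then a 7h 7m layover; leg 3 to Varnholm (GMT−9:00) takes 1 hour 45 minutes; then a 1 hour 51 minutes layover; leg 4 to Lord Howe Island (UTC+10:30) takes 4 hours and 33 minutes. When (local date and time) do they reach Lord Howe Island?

5:04 PM on May 13

Convert departure to UTC: 2:04 AM + 3:30 = 5:34 AM UTC on May 11.
Add 11 hours 29 minutes leg 1 → 5:03 PM UTC.
Add 7 hours 50 minutes layover in Bangkok → 12:53 AM UTC (May 12).
Add 14 hours 25 minutes leg 2 → 3:18 PM UTC.
Add 7 hours and 7 minutes layover in Ravensport → 10:25 PM UTC.
Add 1 hour 45 minutes leg 3 → 12:10 AM UTC (May 13).
Add 1 hour 51 minutes layover in Varnholm → 2:01 AM UTC.
Add 4 hours 33 minutes leg 4 → 6:34 AM UTC.
Lord Howe Island is UTC+10:30, so local arrival = 6:34 AM + 10:30 = 5:04 PM on May 13.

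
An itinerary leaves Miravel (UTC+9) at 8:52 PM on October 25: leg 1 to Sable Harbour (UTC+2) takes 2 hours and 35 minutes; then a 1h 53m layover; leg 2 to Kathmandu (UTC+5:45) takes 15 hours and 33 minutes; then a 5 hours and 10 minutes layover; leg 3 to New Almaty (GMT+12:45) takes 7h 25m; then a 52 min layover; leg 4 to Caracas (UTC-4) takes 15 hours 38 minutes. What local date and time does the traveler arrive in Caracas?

8:58 AM on October 27

Convert departure to UTC: 8:52 PM − 9:00 = 11:52 AM UTC on Oct 25.
Add 2 hours 35 minutes leg 1 → 2:27 PM UTC.
Add 1 hour and 53 minutes layover in Sable Harbour → 4:20 PM UTC.
Add 15 hours and 33 minutes leg 2 → 7:53 AM UTC (Oct 26).
Add 5 hours 10 minutes layover in Kathmandu → 1:03 PM UTC.
Add 7 hours and 25 minutes leg 3 → 8:28 PM UTC.
Add 52 minutes layover in New Almaty → 9:20 PM UTC.
Add 15 hours and 38 minutes leg 4 → 12:58 PM UTC (Oct 27).
Caracas is UTC−4:00, so local arrival = 12:58 PM − 4:00 = 8:58 AM on Oct 27.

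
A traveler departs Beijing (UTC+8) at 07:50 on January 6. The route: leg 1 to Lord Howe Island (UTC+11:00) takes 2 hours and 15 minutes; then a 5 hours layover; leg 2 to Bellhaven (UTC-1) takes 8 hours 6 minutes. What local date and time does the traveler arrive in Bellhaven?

Convert departure to UTC: 07:50 − 8:00 = 23:50 UTC on Jan 5.
Add 2 hours and 15 minutes leg 1 → 02:05 UTC (Jan 6).
Add 5 hours layover in Lord Howe Island → 07:05 UTC.
Add 8 hours and 6 minutes leg 2 → 15:11 UTC.
Bellhaven is UTC−1:00, so local arrival = 15:11 − 1:00 = 14:11 on Jan 6.

14:11 on January 6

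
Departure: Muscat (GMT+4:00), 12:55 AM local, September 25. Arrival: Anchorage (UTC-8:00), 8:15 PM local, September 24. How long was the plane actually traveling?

7 hours 20 minutes

Departure in UTC: 12:55 AM − 4:00 = 8:55 PM on Sep 24.
Arrival in UTC: 8:15 PM + 8:00 = 4:15 AM on Sep 25.
Elapsed = 4:15 AM − 8:55 PM (+1 day) = 7 hours 20 minutes.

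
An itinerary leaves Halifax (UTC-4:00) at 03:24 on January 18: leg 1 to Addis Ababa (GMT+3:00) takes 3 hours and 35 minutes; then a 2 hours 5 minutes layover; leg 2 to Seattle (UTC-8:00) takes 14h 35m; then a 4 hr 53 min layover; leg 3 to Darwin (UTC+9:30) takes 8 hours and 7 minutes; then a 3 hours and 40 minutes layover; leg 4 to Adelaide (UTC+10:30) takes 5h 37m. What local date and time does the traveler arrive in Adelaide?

12:26 on January 20

Convert departure to UTC: 03:24 + 4:00 = 07:24 UTC on Jan 18.
Add 3 hours 35 minutes leg 1 → 10:59 UTC.
Add 2 hours and 5 minutes layover in Addis Ababa → 13:04 UTC.
Add 14 hours and 35 minutes leg 2 → 03:39 UTC (Jan 19).
Add 4 hours 53 minutes layover in Seattle → 08:32 UTC.
Add 8 hours and 7 minutes leg 3 → 16:39 UTC.
Add 3 hours and 40 minutes layover in Darwin → 20:19 UTC.
Add 5 hours and 37 minutes leg 4 → 01:56 UTC (Jan 20).
Adelaide is UTC+10:30, so local arrival = 01:56 + 10:30 = 12:26 on Jan 20.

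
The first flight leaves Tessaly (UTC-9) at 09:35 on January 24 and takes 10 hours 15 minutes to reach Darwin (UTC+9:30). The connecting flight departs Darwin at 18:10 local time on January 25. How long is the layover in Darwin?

Convert departure to UTC: 09:35 + 9:00 = 18:35 UTC on Jan 24.
Add 10 hours 15 minutes flight time → 04:50 UTC (Jan 25).
Darwin is UTC+9:30, so local arrival = 04:50 + 9:30 = 14:20 on Jan 25.
Layover = 18:10 − 14:20 = 3 hours 50 minutes.

3 hours 50 minutes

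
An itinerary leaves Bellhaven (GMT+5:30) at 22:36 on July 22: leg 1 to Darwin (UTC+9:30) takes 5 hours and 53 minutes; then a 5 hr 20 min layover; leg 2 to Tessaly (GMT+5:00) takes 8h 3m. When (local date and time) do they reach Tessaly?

17:22 on July 23

Convert departure to UTC: 22:36 − 5:30 = 17:06 UTC on Jul 22.
Add 5 hours 53 minutes leg 1 → 22:59 UTC.
Add 5 hours 20 minutes layover in Darwin → 04:19 UTC (Jul 23).
Add 8 hours 3 minutes leg 2 → 12:22 UTC.
Tessaly is UTC+5:00, so local arrival = 12:22 + 5:00 = 17:22 on Jul 23.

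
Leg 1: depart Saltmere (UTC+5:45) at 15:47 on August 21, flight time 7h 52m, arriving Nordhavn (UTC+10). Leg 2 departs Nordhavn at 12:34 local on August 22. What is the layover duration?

8 hours 40 minutes

Convert departure to UTC: 15:47 − 5:45 = 10:02 UTC on Aug 21.
Add 7 hours and 52 minutes flight time → 17:54 UTC.
Nordhavn is UTC+10:00, so local arrival = 17:54 + 10:00 = 03:54 on Aug 22.
Layover = 12:34 − 03:54 = 8 hours 40 minutes.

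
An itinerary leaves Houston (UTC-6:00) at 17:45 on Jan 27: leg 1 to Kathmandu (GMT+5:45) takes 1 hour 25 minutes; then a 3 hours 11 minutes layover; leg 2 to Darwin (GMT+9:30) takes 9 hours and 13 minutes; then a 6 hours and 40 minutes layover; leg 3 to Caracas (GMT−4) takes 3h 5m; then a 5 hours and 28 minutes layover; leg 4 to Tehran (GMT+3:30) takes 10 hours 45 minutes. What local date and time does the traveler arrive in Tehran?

19:02 on January 29

Convert departure to UTC: 17:45 + 6:00 = 23:45 UTC on Jan 27.
Add 1 hour and 25 minutes leg 1 → 01:10 UTC (Jan 28).
Add 3 hours 11 minutes layover in Kathmandu → 04:21 UTC.
Add 9 hours 13 minutes leg 2 → 13:34 UTC.
Add 6 hours and 40 minutes layover in Darwin → 20:14 UTC.
Add 3 hours 5 minutes leg 3 → 23:19 UTC.
Add 5 hours 28 minutes layover in Caracas → 04:47 UTC (Jan 29).
Add 10 hours 45 minutes leg 4 → 15:32 UTC.
Tehran is UTC+3:30, so local arrival = 15:32 + 3:30 = 19:02 on Jan 29.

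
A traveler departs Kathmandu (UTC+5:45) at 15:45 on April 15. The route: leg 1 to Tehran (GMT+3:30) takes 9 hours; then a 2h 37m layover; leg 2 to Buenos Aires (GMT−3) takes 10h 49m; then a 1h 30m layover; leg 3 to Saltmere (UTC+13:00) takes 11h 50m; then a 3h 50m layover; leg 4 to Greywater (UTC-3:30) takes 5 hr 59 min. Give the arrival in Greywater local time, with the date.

Convert departure to UTC: 15:45 − 5:45 = 10:00 UTC on Apr 15.
Add 9 hours leg 1 → 19:00 UTC.
Add 2 hours 37 minutes layover in Tehran → 21:37 UTC.
Add 10 hours 49 minutes leg 2 → 08:26 UTC (Apr 16).
Add 1 hour 30 minutes layover in Buenos Aires → 09:56 UTC.
Add 11 hours and 50 minutes leg 3 → 21:46 UTC.
Add 3 hours and 50 minutes layover in Saltmere → 01:36 UTC (Apr 17).
Add 5 hours 59 minutes leg 4 → 07:35 UTC.
Greywater is UTC−3:30, so local arrival = 07:35 − 3:30 = 04:05 on Apr 17.

04:05 on April 17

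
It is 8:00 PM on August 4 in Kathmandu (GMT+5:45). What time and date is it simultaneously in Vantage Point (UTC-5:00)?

In UTC: 8:00 PM − 5:45 = 2:15 PM on Aug 4.
Vantage Point is UTC−5:00: 2:15 PM − 5:00 = 9:15 AM on Aug 4.

9:15 AM on Aug 4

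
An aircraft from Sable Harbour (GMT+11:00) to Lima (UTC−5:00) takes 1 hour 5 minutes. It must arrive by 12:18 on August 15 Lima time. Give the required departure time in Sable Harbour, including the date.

Target arrival in UTC: 12:18 + 5:00 = 17:18 on Aug 15.
Subtract 1 hour 5 minutes → departure 16:13 UTC on Aug 15.
Sable Harbour is UTC+11:00: 16:13 + 11:00 = 03:13 on Aug 16.

03:13 on Aug 16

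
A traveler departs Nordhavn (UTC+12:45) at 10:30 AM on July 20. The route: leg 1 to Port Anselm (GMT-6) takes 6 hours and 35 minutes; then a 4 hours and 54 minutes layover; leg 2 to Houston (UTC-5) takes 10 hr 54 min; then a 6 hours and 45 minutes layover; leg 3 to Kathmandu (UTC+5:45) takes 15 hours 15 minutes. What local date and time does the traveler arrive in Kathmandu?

Convert departure to UTC: 10:30 AM − 12:45 = 9:45 PM UTC on Jul 19.
Add 6 hours 35 minutes leg 1 → 4:20 AM UTC (Jul 20).
Add 4 hours 54 minutes layover in Port Anselm → 9:14 AM UTC.
Add 10 hours 54 minutes leg 2 → 8:08 PM UTC.
Add 6 hours 45 minutes layover in Houston → 2:53 AM UTC (Jul 21).
Add 15 hours and 15 minutes leg 3 → 6:08 PM UTC.
Kathmandu is UTC+5:45, so local arrival = 6:08 PM + 5:45 = 11:53 PM on Jul 21.

11:53 PM on July 21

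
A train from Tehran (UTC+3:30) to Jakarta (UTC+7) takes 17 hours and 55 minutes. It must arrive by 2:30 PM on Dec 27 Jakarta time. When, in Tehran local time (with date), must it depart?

5:05 PM on Dec 26

Target arrival in UTC: 2:30 PM − 7:00 = 7:30 AM on Dec 27.
Subtract 17 hours and 55 minutes → departure 1:35 PM UTC on Dec 26.
Tehran is UTC+3:30: 1:35 PM + 3:30 = 5:05 PM on Dec 26.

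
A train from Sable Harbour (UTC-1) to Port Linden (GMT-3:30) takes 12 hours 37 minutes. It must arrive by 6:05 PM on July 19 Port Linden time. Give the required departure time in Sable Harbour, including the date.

Target arrival in UTC: 6:05 PM + 3:30 = 9:35 PM on Jul 19.
Subtract 12 hours and 37 minutes → departure 8:58 AM UTC on Jul 19.
Sable Harbour is UTC−1:00: 8:58 AM − 1:00 = 7:58 AM on Jul 19.

7:58 AM on July 19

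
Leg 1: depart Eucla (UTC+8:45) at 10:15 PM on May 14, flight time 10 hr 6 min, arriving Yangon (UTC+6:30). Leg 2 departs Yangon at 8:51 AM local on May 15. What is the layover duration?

2 hours 45 minutes

Convert departure to UTC: 10:15 PM − 8:45 = 1:30 PM UTC on May 14.
Add 10 hours 6 minutes flight time → 11:36 PM UTC.
Yangon is UTC+6:30, so local arrival = 11:36 PM + 6:30 = 6:06 AM on May 15.
Layover = 8:51 AM − 6:06 AM = 2 hours 45 minutes.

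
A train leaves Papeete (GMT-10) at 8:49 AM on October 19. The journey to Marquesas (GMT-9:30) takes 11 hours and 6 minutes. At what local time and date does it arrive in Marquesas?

Convert departure to UTC: 8:49 AM + 10:00 = 6:49 PM UTC on Oct 19.
Add 11 hours and 6 minutes travel time → 5:55 AM UTC (Oct 20).
Marquesas is UTC−9:30, so local arrival = 5:55 AM − 9:30 = 8:25 PM on Oct 19.

8:25 PM on October 19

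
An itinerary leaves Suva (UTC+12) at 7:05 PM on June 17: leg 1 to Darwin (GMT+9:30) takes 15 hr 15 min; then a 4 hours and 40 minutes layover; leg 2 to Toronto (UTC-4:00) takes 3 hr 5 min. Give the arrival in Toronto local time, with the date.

Convert departure to UTC: 7:05 PM − 12:00 = 7:05 AM UTC on Jun 17.
Add 15 hours 15 minutes leg 1 → 10:20 PM UTC.
Add 4 hours 40 minutes layover in Darwin → 3:00 AM UTC (Jun 18).
Add 3 hours and 5 minutes leg 2 → 6:05 AM UTC.
Toronto is UTC−4:00, so local arrival = 6:05 AM − 4:00 = 2:05 AM on Jun 18.

2:05 AM on June 18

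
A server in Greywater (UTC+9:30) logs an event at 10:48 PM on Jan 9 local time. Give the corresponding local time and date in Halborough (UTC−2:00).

11:18 AM on Jan 9

In UTC: 10:48 PM − 9:30 = 1:18 PM on Jan 9.
Halborough is UTC−2:00: 1:18 PM − 2:00 = 11:18 AM on Jan 9.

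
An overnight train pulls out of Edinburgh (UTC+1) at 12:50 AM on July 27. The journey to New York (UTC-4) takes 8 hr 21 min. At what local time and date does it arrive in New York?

Convert departure to UTC: 12:50 AM − 1:00 = 11:50 PM UTC on Jul 26.
Add 8 hours 21 minutes travel time → 8:11 AM UTC (Jul 27).
New York is UTC−4:00, so local arrival = 8:11 AM − 4:00 = 4:11 AM on Jul 27.

4:11 AM on Jul 27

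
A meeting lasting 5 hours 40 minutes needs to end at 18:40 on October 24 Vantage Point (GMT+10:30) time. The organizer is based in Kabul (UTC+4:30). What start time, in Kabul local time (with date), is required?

Target end time in UTC: 18:40 − 10:30 = 08:10 on Oct 24.
Subtract 5 hours 40 minutes → start 02:30 UTC on Oct 24.
Kabul is UTC+4:30: 02:30 + 4:30 = 07:00 on Oct 24.

07:00 on October 24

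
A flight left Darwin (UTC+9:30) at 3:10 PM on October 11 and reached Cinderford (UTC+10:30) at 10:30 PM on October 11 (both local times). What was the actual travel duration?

Departure in UTC: 3:10 PM − 9:30 = 5:40 AM on Oct 11.
Arrival in UTC: 10:30 PM − 10:30 = 12:00 PM on Oct 11.
Elapsed = 12:00 PM − 5:40 AM = 6 hours 20 minutes.

6 hours 20 minutes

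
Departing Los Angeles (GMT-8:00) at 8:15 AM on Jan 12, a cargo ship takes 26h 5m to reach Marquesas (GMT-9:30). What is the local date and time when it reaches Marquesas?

8:50 AM on January 13

Convert departure to UTC: 8:15 AM + 8:00 = 4:15 PM UTC on Jan 12.
Add 26 hours 5 minutes travel time → 6:20 PM UTC (Jan 13).
Marquesas is UTC−9:30, so local arrival = 6:20 PM − 9:30 = 8:50 AM on Jan 13.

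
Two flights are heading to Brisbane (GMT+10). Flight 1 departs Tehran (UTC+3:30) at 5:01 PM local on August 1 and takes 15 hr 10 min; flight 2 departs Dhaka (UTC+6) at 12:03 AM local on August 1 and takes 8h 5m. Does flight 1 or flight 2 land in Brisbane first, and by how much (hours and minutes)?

the second, by 26 hours 33 minutes

Flight 1 in UTC: 5:01 PM − 3:30 = 1:31 PM on Aug 1.
+15 hours and 10 minutes → arrive 4:41 AM UTC on Aug 2.
Flight 2 in UTC: 12:03 AM − 6:00 = 6:03 PM on Jul 31.
+8 hours and 5 minutes → arrive 2:08 AM UTC on Aug 1.
Flight 2 lands earlier by 26 hours 33 minutes.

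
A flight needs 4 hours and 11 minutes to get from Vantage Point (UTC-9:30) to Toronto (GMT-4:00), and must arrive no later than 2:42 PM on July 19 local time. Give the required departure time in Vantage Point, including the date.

Target arrival in UTC: 2:42 PM + 4:00 = 6:42 PM on Jul 19.
Subtract 4 hours and 11 minutes → departure 2:31 PM UTC on Jul 19.
Vantage Point is UTC−9:30: 2:31 PM − 9:30 = 5:01 AM on Jul 19.

5:01 AM on July 19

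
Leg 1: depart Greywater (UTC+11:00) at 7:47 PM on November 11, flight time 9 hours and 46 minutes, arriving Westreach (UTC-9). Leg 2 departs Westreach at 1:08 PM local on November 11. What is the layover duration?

Convert departure to UTC: 7:47 PM − 11:00 = 8:47 AM UTC on Nov 11.
Add 9 hours and 46 minutes flight time → 6:33 PM UTC.
Westreach is UTC−9:00, so local arrival = 6:33 PM − 9:00 = 9:33 AM on Nov 11.
Layover = 1:08 PM − 9:33 AM = 3 hours 35 minutes.

3 hours 35 minutes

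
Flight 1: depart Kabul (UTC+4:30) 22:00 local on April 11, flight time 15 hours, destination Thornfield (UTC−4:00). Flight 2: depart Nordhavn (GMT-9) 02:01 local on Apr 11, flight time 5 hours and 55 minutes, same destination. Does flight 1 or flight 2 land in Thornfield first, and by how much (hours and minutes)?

Flight 1 in UTC: 22:00 − 4:30 = 17:30 on Apr 11.
+15 hours → arrive 08:30 UTC on Apr 12.
Flight 2 in UTC: 02:01 + 9:00 = 11:01 on Apr 11.
+5 hours and 55 minutes → arrive 16:56 UTC on Apr 11.
Flight 2 lands earlier by 15 hours 34 minutes.

the second, by 15 hours 34 minutes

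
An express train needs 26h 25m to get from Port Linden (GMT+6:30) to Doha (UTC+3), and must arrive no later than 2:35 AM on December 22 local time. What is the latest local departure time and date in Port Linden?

Target arrival in UTC: 2:35 AM − 3:00 = 11:35 PM on Dec 21.
Subtract 26 hours and 25 minutes → departure 9:10 PM UTC on Dec 20.
Port Linden is UTC+6:30: 9:10 PM + 6:30 = 3:40 AM on Dec 21.

3:40 AM on December 21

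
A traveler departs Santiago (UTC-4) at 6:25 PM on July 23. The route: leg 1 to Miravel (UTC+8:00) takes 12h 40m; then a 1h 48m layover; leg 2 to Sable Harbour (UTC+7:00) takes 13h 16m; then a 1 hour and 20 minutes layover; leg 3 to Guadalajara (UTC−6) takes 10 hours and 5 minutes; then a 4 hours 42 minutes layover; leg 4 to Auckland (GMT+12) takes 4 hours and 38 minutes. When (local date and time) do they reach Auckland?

Convert departure to UTC: 6:25 PM + 4:00 = 10:25 PM UTC on Jul 23.
Add 12 hours 40 minutes leg 1 → 11:05 AM UTC (Jul 24).
Add 1 hour and 48 minutes layover in Miravel → 12:53 PM UTC.
Add 13 hours 16 minutes leg 2 → 2:09 AM UTC (Jul 25).
Add 1 hour 20 minutes layover in Sable Harbour → 3:29 AM UTC.
Add 10 hours 5 minutes leg 3 → 1:34 PM UTC.
Add 4 hours and 42 minutes layover in Guadalajara → 6:16 PM UTC.
Add 4 hours 38 minutes leg 4 → 10:54 PM UTC.
Auckland is UTC+12:00, so local arrival = 10:54 PM + 12:00 = 10:54 AM on Jul 26.

10:54 AM on July 26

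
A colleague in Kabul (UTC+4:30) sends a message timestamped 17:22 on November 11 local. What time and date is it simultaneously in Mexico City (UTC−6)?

06:52 on November 11

In UTC: 17:22 − 4:30 = 12:52 on Nov 11.
Mexico City is UTC−6:00: 12:52 − 6:00 = 06:52 on Nov 11.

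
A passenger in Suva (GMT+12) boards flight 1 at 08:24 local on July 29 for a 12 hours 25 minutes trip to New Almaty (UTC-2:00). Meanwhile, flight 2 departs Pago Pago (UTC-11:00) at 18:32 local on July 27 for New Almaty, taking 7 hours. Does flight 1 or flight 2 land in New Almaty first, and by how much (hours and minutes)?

Flight 1 in UTC: 08:24 − 12:00 = 20:24 on Jul 28.
+12 hours and 25 minutes → arrive 08:49 UTC on Jul 29.
Flight 2 in UTC: 18:32 + 11:00 = 05:32 on Jul 28.
+7 hours → arrive 12:32 UTC on Jul 28.
Flight 2 lands earlier by 20 hours 17 minutes.

the second, by 20 hours 17 minutes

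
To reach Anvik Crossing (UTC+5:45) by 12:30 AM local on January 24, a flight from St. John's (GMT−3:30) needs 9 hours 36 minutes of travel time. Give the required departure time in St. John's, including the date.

Target arrival in UTC: 12:30 AM − 5:45 = 6:45 PM on Jan 23.
Subtract 9 hours and 36 minutes → departure 9:09 AM UTC on Jan 23.
St. John's is UTC−3:30: 9:09 AM − 3:30 = 5:39 AM on Jan 23.

5:39 AM on January 23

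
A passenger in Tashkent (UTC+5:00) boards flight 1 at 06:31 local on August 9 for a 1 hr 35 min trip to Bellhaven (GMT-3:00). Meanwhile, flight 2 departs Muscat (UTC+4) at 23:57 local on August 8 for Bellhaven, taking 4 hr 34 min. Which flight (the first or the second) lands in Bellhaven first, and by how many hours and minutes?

Flight 1 in UTC: 06:31 − 5:00 = 01:31 on Aug 9.
+1 hour and 35 minutes → arrive 03:06 UTC on Aug 9.
Flight 2 in UTC: 23:57 − 4:00 = 19:57 on Aug 8.
+4 hours and 34 minutes → arrive 00:31 UTC on Aug 9.
Flight 2 lands earlier by 2 hours 35 minutes.

the second, by 2 hours 35 minutes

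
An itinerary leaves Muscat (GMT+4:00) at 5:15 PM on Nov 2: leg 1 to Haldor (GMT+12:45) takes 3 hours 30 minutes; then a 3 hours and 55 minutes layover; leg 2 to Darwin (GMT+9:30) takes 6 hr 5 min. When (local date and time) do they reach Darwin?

12:15 PM on November 3

Convert departure to UTC: 5:15 PM − 4:00 = 1:15 PM UTC on Nov 2.
Add 3 hours and 30 minutes leg 1 → 4:45 PM UTC.
Add 3 hours 55 minutes layover in Haldor → 8:40 PM UTC.
Add 6 hours and 5 minutes leg 2 → 2:45 AM UTC (Nov 3).
Darwin is UTC+9:30, so local arrival = 2:45 AM + 9:30 = 12:15 PM on Nov 3.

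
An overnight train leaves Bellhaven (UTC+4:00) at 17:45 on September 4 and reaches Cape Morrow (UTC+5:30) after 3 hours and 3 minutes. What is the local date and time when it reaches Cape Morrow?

22:18 on September 4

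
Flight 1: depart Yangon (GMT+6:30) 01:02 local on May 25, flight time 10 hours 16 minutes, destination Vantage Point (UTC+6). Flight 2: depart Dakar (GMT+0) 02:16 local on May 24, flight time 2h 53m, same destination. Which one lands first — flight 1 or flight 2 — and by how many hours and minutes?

Flight 1 in UTC: 01:02 − 6:30 = 18:32 on May 24.
+10 hours and 16 minutes → arrive 04:48 UTC on May 25.
Flight 2 departs at 02:16 UTC (May 24).
+2 hours 53 minutes → arrive 05:09 UTC on May 24.
Flight 2 lands earlier by 23 hours 39 minutes.

the second, by 23 hours 39 minutes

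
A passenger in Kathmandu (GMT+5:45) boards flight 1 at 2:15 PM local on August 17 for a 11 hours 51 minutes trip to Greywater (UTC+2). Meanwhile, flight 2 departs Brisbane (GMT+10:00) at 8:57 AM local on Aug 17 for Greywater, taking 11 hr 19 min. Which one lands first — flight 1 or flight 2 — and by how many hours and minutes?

the second, by 10 hours 5 minutes

Flight 1 in UTC: 2:15 PM − 5:45 = 8:30 AM on Aug 17.
+11 hours and 51 minutes → arrive 8:21 PM UTC on Aug 17.
Flight 2 in UTC: 8:57 AM − 10:00 = 10:57 PM on Aug 16.
+11 hours 19 minutes → arrive 10:16 AM UTC on Aug 17.
Flight 2 lands earlier by 10 hours 5 minutes.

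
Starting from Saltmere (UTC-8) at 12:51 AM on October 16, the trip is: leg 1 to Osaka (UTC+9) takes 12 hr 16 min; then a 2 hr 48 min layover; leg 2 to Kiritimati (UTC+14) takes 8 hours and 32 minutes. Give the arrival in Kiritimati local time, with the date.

10:27 PM on Oct 17

Convert departure to UTC: 12:51 AM + 8:00 = 8:51 AM UTC on Oct 16.
Add 12 hours 16 minutes leg 1 → 9:07 PM UTC.
Add 2 hours 48 minutes layover in Osaka → 11:55 PM UTC.
Add 8 hours and 32 minutes leg 2 → 8:27 AM UTC (Oct 17).
Kiritimati is UTC+14:00, so local arrival = 8:27 AM + 14:00 = 10:27 PM on Oct 17.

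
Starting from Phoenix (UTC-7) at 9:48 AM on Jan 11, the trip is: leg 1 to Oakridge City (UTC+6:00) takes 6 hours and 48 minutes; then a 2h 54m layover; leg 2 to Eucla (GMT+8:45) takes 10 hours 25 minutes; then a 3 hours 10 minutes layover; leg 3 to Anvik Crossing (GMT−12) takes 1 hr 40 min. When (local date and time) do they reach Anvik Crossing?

5:45 AM on January 12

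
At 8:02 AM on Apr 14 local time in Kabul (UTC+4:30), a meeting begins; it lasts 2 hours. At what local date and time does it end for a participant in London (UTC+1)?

London is 3:30 behind Kabul.
After 2 hours it is 10:02 AM in Kabul.
Shift by the zone difference: 10:02 AM − 3:30 = 6:32 AM on Apr 14 in London.

6:32 AM on Apr 14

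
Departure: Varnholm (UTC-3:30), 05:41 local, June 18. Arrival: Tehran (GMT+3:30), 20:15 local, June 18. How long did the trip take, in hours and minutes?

7 hours 34 minutes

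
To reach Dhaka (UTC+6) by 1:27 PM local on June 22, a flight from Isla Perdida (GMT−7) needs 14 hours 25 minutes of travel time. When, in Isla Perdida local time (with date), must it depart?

Target arrival in UTC: 1:27 PM − 6:00 = 7:27 AM on Jun 22.
Subtract 14 hours and 25 minutes → departure 5:02 PM UTC on Jun 21.
Isla Perdida is UTC−7:00: 5:02 PM − 7:00 = 10:02 AM on Jun 21.

10:02 AM on June 21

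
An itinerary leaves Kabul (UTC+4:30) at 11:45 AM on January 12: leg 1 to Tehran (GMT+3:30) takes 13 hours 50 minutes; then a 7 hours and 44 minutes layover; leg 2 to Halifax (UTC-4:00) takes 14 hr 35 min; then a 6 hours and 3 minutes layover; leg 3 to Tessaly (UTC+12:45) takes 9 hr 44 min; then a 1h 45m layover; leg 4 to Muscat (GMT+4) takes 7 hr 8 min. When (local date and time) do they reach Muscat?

12:04 AM on January 15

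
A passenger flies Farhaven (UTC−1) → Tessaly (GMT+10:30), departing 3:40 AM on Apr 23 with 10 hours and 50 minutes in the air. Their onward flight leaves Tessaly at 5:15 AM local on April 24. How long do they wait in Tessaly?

3 hours 15 minutes

Convert departure to UTC: 3:40 AM + 1:00 = 4:40 AM UTC on Apr 23.
Add 10 hours 50 minutes flight time → 3:30 PM UTC.
Tessaly is UTC+10:30, so local arrival = 3:30 PM + 10:30 = 2:00 AM on Apr 24.
Layover = 5:15 AM − 2:00 AM = 3 hours 15 minutes.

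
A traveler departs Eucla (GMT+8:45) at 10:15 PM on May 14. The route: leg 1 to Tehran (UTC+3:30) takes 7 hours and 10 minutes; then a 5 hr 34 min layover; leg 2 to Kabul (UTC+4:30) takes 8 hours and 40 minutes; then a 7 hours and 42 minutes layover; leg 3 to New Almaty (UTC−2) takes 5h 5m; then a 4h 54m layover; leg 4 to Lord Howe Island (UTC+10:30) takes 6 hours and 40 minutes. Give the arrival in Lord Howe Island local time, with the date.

9:45 PM on May 16

Convert departure to UTC: 10:15 PM − 8:45 = 1:30 PM UTC on May 14.
Add 7 hours and 10 minutes leg 1 → 8:40 PM UTC.
Add 5 hours and 34 minutes layover in Tehran → 2:14 AM UTC (May 15).
Add 8 hours and 40 minutes leg 2 → 10:54 AM UTC.
Add 7 hours 42 minutes layover in Kabul → 6:36 PM UTC.
Add 5 hours and 5 minutes leg 3 → 11:41 PM UTC.
Add 4 hours 54 minutes layover in New Almaty → 4:35 AM UTC (May 16).
Add 6 hours and 40 minutes leg 4 → 11:15 AM UTC.
Lord Howe Island is UTC+10:30, so local arrival = 11:15 AM + 10:30 = 9:45 PM on May 16.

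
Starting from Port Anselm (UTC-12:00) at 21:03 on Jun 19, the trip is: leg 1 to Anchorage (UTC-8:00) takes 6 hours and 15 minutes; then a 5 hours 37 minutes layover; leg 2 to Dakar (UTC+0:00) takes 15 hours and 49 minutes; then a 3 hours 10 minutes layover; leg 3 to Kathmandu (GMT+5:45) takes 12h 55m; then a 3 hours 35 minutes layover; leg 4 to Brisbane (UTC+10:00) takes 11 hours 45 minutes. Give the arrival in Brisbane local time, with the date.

Convert departure to UTC: 21:03 + 12:00 = 09:03 UTC on Jun 20.
Add 6 hours and 15 minutes leg 1 → 15:18 UTC.
Add 5 hours 37 minutes layover in Anchorage → 20:55 UTC.
Add 15 hours and 49 minutes leg 2 → 12:44 UTC (Jun 21).
Add 3 hours and 10 minutes layover in Dakar → 15:54 UTC.
Add 12 hours and 55 minutes leg 3 → 04:49 UTC (Jun 22).
Add 3 hours 35 minutes layover in Kathmandu → 08:24 UTC.
Add 11 hours and 45 minutes leg 4 → 20:09 UTC.
Brisbane is UTC+10:00, so local arrival = 20:09 + 10:00 = 06:09 on Jun 23.

06:09 on June 23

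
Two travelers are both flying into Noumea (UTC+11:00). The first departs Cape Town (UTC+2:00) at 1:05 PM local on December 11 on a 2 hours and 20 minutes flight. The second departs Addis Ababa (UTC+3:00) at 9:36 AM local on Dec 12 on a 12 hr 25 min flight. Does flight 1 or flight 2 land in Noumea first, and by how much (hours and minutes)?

Flight 1 in UTC: 1:05 PM − 2:00 = 11:05 AM on Dec 11.
+2 hours 20 minutes → arrive 1:25 PM UTC on Dec 11.
Flight 2 in UTC: 9:36 AM − 3:00 = 6:36 AM on Dec 12.
+12 hours 25 minutes → arrive 7:01 PM UTC on Dec 12.
Flight 1 lands earlier by 29 hours 36 minutes.

the first, by 29 hours 36 minutes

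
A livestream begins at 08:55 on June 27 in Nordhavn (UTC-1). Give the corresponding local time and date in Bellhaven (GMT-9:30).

In UTC: 08:55 + 1:00 = 09:55 on Jun 27.
Bellhaven is UTC−9:30: 09:55 − 9:30 = 00:25 on Jun 27.

00:25 on Jun 27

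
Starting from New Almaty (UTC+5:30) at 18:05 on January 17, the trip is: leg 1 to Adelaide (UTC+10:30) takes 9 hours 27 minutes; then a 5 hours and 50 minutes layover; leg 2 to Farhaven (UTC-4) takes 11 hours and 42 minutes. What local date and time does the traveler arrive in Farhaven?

Convert departure to UTC: 18:05 − 5:30 = 12:35 UTC on Jan 17.
Add 9 hours and 27 minutes leg 1 → 22:02 UTC.
Add 5 hours 50 minutes layover in Adelaide → 03:52 UTC (Jan 18).
Add 11 hours and 42 minutes leg 2 → 15:34 UTC.
Farhaven is UTC−4:00, so local arrival = 15:34 − 4:00 = 11:34 on Jan 18.

11:34 on January 18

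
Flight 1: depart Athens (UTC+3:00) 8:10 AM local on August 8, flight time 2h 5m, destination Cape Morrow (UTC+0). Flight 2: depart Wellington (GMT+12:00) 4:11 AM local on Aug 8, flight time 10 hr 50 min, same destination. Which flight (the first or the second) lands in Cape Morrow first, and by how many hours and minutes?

the second, by 4 hours 14 minutes

Flight 1 in UTC: 8:10 AM − 3:00 = 5:10 AM on Aug 8.
+2 hours 5 minutes → arrive 7:15 AM UTC on Aug 8.
Flight 2 in UTC: 4:11 AM − 12:00 = 4:11 PM on Aug 7.
+10 hours and 50 minutes → arrive 3:01 AM UTC on Aug 8.
Flight 2 lands earlier by 4 hours 14 minutes.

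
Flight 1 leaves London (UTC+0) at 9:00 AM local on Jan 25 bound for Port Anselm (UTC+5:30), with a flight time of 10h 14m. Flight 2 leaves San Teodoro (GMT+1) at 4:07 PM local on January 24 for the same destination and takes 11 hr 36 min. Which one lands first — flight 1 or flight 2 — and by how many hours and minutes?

Flight 1 departs at 9:00 AM UTC (Jan 25).
+10 hours and 14 minutes → arrive 7:14 PM UTC on Jan 25.
Flight 2 in UTC: 4:07 PM − 1:00 = 3:07 PM on Jan 24.
+11 hours and 36 minutes → arrive 2:43 AM UTC on Jan 25.
Flight 2 lands earlier by 16 hours 31 minutes.

the second, by 16 hours 31 minutes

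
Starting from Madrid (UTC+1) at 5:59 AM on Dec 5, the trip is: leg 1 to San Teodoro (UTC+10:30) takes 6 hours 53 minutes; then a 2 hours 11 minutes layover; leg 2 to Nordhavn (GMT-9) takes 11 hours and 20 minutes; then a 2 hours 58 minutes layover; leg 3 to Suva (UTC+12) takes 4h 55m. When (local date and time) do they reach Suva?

9:16 PM on Dec 6

Convert departure to UTC: 5:59 AM − 1:00 = 4:59 AM UTC on Dec 5.
Add 6 hours 53 minutes leg 1 → 11:52 AM UTC.
Add 2 hours 11 minutes layover in San Teodoro → 2:03 PM UTC.
Add 11 hours and 20 minutes leg 2 → 1:23 AM UTC (Dec 6).
Add 2 hours and 58 minutes layover in Nordhavn → 4:21 AM UTC.
Add 4 hours 55 minutes leg 3 → 9:16 AM UTC.
Suva is UTC+12:00, so local arrival = 9:16 AM + 12:00 = 9:16 PM on Dec 6.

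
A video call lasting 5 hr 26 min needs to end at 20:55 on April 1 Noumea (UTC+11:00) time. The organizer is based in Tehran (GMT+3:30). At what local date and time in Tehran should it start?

Target end time in UTC: 20:55 − 11:00 = 09:55 on Apr 1.
Subtract 5 hours 26 minutes → start 04:29 UTC on Apr 1.
Tehran is UTC+3:30: 04:29 + 3:30 = 07:59 on Apr 1.

07:59 on April 1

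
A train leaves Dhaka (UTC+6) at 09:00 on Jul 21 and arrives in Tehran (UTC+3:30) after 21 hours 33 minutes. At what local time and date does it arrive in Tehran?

04:03 on Jul 22

Tehran is 2:30 behind Dhaka.
After 21 hours and 33 minutes it is 06:33 (Jul 22) in Dhaka.
Shift by the zone difference: 06:33 − 2:30 = 04:03 on Jul 22 in Tehran.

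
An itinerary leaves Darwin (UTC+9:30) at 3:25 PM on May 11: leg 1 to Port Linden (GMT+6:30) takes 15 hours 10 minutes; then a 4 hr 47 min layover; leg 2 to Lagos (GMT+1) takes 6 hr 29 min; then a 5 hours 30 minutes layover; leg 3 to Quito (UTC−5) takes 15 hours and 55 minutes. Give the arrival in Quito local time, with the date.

12:46 AM on May 13

Convert departure to UTC: 3:25 PM − 9:30 = 5:55 AM UTC on May 11.
Add 15 hours and 10 minutes leg 1 → 9:05 PM UTC.
Add 4 hours and 47 minutes layover in Port Linden → 1:52 AM UTC (May 12).
Add 6 hours 29 minutes leg 2 → 8:21 AM UTC.
Add 5 hours and 30 minutes layover in Lagos → 1:51 PM UTC.
Add 15 hours 55 minutes leg 3 → 5:46 AM UTC (May 13).
Quito is UTC−5:00, so local arrival = 5:46 AM − 5:00 = 12:46 AM on May 13.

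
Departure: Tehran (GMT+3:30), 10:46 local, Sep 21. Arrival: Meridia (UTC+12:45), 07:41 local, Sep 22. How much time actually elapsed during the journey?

11 hours 40 minutes

Meridia is 9:15 ahead of Tehran.
Clock-face elapsed time (ignoring zones) is 20 hours 55 minutes.
Actual elapsed = 20 hours 55 minutes − 9:15 = 11 hours 40 minutes.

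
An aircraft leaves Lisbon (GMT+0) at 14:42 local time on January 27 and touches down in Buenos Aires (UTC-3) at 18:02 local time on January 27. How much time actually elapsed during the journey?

Departure is already UTC: 14:42 on Jan 27.
Arrival in UTC: 18:02 + 3:00 = 21:02 on Jan 27.
Elapsed = 21:02 − 14:42 = 6 hours 20 minutes.

6 hours 20 minutes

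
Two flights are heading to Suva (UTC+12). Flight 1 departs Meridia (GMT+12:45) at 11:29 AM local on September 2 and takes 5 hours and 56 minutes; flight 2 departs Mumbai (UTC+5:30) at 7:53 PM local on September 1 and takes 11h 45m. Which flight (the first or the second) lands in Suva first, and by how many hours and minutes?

the second, by 2 hours 32 minutes

Flight 1 in UTC: 11:29 AM − 12:45 = 10:44 PM on Sep 1.
+5 hours and 56 minutes → arrive 4:40 AM UTC on Sep 2.
Flight 2 in UTC: 7:53 PM − 5:30 = 2:23 PM on Sep 1.
+11 hours 45 minutes → arrive 2:08 AM UTC on Sep 2.
Flight 2 lands earlier by 2 hours 32 minutes.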